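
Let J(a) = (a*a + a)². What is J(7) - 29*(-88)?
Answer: 5688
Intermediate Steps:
J(a) = (a + a²)² (J(a) = (a² + a)² = (a + a²)²)
J(7) - 29*(-88) = 7²*(1 + 7)² - 29*(-88) = 49*8² + 2552 = 49*64 + 2552 = 3136 + 2552 = 5688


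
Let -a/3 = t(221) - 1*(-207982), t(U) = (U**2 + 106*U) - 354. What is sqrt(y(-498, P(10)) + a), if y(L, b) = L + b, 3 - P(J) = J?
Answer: I*sqrt(840190) ≈ 916.62*I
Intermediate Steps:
t(U) = -354 + U**2 + 106*U
P(J) = 3 - J
a = -839685 (a = -3*((-354 + 221**2 + 106*221) - 1*(-207982)) = -3*((-354 + 48841 + 23426) + 207982) = -3*(71913 + 207982) = -3*279895 = -839685)
sqrt(y(-498, P(10)) + a) = sqrt((-498 + (3 - 1*10)) - 839685) = sqrt((-498 + (3 - 10)) - 839685) = sqrt((-498 - 7) - 839685) = sqrt(-505 - 839685) = sqrt(-840190) = I*sqrt(840190)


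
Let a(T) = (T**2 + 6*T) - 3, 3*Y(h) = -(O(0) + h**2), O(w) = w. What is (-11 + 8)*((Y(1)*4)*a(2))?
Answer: 52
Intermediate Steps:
Y(h) = -h**2/3 (Y(h) = (-(0 + h**2))/3 = (-h**2)/3 = -h**2/3)
a(T) = -3 + T**2 + 6*T
(-11 + 8)*((Y(1)*4)*a(2)) = (-11 + 8)*((-1/3*1**2*4)*(-3 + 2**2 + 6*2)) = -3*-1/3*1*4*(-3 + 4 + 12) = -3*(-1/3*4)*13 = -(-4)*13 = -3*(-52/3) = 52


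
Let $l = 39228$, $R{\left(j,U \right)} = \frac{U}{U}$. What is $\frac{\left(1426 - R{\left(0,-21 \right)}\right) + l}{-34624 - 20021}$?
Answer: $- \frac{13551}{18215} \approx -0.74395$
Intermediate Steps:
$R{\left(j,U \right)} = 1$
$\frac{\left(1426 - R{\left(0,-21 \right)}\right) + l}{-34624 - 20021} = \frac{\left(1426 - 1\right) + 39228}{-34624 - 20021} = \frac{\left(1426 - 1\right) + 39228}{-54645} = \left(1425 + 39228\right) \left(- \frac{1}{54645}\right) = 40653 \left(- \frac{1}{54645}\right) = - \frac{13551}{18215}$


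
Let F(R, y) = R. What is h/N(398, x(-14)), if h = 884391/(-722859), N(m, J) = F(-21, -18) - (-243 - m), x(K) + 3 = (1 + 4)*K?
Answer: -294797/149390860 ≈ -0.0019733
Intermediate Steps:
x(K) = -3 + 5*K (x(K) = -3 + (1 + 4)*K = -3 + 5*K)
N(m, J) = 222 + m (N(m, J) = -21 - (-243 - m) = -21 + (243 + m) = 222 + m)
h = -294797/240953 (h = 884391*(-1/722859) = -294797/240953 ≈ -1.2235)
h/N(398, x(-14)) = -294797/(240953*(222 + 398)) = -294797/240953/620 = -294797/240953*1/620 = -294797/149390860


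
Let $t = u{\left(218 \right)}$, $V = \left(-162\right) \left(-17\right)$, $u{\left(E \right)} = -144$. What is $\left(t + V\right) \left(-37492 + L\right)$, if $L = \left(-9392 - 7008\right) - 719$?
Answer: $-142534710$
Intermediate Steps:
$L = -17119$ ($L = -16400 - 719 = -17119$)
$V = 2754$
$t = -144$
$\left(t + V\right) \left(-37492 + L\right) = \left(-144 + 2754\right) \left(-37492 - 17119\right) = 2610 \left(-54611\right) = -142534710$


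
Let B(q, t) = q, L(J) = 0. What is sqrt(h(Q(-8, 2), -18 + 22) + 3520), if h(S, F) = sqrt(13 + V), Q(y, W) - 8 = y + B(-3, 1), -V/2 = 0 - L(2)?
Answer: sqrt(3520 + sqrt(13)) ≈ 59.360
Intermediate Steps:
V = 0 (V = -2*(0 - 1*0) = -2*(0 + 0) = -2*0 = 0)
Q(y, W) = 5 + y (Q(y, W) = 8 + (y - 3) = 8 + (-3 + y) = 5 + y)
h(S, F) = sqrt(13) (h(S, F) = sqrt(13 + 0) = sqrt(13))
sqrt(h(Q(-8, 2), -18 + 22) + 3520) = sqrt(sqrt(13) + 3520) = sqrt(3520 + sqrt(13))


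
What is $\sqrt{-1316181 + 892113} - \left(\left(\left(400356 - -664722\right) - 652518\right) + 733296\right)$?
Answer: $-1145856 + 2 i \sqrt{106017} \approx -1.1459 \cdot 10^{6} + 651.21 i$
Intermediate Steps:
$\sqrt{-1316181 + 892113} - \left(\left(\left(400356 - -664722\right) - 652518\right) + 733296\right) = \sqrt{-424068} - \left(\left(\left(400356 + 664722\right) - 652518\right) + 733296\right) = 2 i \sqrt{106017} - \left(\left(1065078 - 652518\right) + 733296\right) = 2 i \sqrt{106017} - \left(412560 + 733296\right) = 2 i \sqrt{106017} - 1145856 = -1145856 + 2 i \sqrt{106017}$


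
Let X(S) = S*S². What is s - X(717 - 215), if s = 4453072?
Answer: -122052936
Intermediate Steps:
X(S) = S³
s - X(717 - 215) = 4453072 - (717 - 215)³ = 4453072 - 1*502³ = 4453072 - 1*126506008 = 4453072 - 126506008 = -122052936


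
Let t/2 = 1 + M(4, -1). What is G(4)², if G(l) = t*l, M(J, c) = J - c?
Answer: 2304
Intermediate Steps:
t = 12 (t = 2*(1 + (4 - 1*(-1))) = 2*(1 + (4 + 1)) = 2*(1 + 5) = 2*6 = 12)
G(l) = 12*l
G(4)² = (12*4)² = 48² = 2304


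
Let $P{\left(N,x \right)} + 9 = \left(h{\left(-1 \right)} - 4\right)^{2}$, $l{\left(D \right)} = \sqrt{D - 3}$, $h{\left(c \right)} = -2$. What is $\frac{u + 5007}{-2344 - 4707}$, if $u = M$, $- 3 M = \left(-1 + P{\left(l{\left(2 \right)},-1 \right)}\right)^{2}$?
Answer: $- \frac{14345}{21153} \approx -0.67815$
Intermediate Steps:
$l{\left(D \right)} = \sqrt{-3 + D}$
$P{\left(N,x \right)} = 27$ ($P{\left(N,x \right)} = -9 + \left(-2 - 4\right)^{2} = -9 + \left(-6\right)^{2} = -9 + 36 = 27$)
$M = - \frac{676}{3}$ ($M = - \frac{\left(-1 + 27\right)^{2}}{3} = - \frac{26^{2}}{3} = \left(- \frac{1}{3}\right) 676 = - \frac{676}{3} \approx -225.33$)
$u = - \frac{676}{3} \approx -225.33$
$\frac{u + 5007}{-2344 - 4707} = \frac{- \frac{676}{3} + 5007}{-2344 - 4707} = \frac{14345}{3 \left(-7051\right)} = \frac{14345}{3} \left(- \frac{1}{7051}\right) = - \frac{14345}{21153}$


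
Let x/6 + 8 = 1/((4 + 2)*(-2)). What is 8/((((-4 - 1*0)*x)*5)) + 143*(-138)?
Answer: -9570986/485 ≈ -19734.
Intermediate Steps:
x = -97/2 (x = -48 + 6/(((4 + 2)*(-2))) = -48 + 6/((6*(-2))) = -48 + 6/(-12) = -48 + 6*(-1/12) = -48 - ½ = -97/2 ≈ -48.500)
8/((((-4 - 1*0)*x)*5)) + 143*(-138) = 8/((((-4 - 1*0)*(-97/2))*5)) + 143*(-138) = 8/((((-4 + 0)*(-97/2))*5)) - 19734 = 8/((-4*(-97/2)*5)) - 19734 = 8/((194*5)) - 19734 = 8/970 - 19734 = 8*(1/970) - 19734 = 4/485 - 19734 = -9570986/485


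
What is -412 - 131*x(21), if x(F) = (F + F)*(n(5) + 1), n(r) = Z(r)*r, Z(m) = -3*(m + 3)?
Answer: 654326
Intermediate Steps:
Z(m) = -9 - 3*m (Z(m) = -3*(3 + m) = -9 - 3*m)
n(r) = r*(-9 - 3*r) (n(r) = (-9 - 3*r)*r = r*(-9 - 3*r))
x(F) = -238*F (x(F) = (F + F)*(-3*5*(3 + 5) + 1) = (2*F)*(-3*5*8 + 1) = (2*F)*(-120 + 1) = (2*F)*(-119) = -238*F)
-412 - 131*x(21) = -412 - (-31178)*21 = -412 - 131*(-4998) = -412 + 654738 = 654326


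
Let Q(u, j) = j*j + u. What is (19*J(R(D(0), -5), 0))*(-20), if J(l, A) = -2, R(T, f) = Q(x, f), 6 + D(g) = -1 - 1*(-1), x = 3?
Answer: 760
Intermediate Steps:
D(g) = -6 (D(g) = -6 + (-1 - 1*(-1)) = -6 + (-1 + 1) = -6 + 0 = -6)
Q(u, j) = u + j**2 (Q(u, j) = j**2 + u = u + j**2)
R(T, f) = 3 + f**2
(19*J(R(D(0), -5), 0))*(-20) = (19*(-2))*(-20) = -38*(-20) = 760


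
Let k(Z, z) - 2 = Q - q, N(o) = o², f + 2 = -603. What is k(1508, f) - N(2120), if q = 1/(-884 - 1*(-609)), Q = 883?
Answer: -1235716624/275 ≈ -4.4935e+6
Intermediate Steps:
f = -605 (f = -2 - 603 = -605)
q = -1/275 (q = 1/(-884 + 609) = 1/(-275) = -1/275 ≈ -0.0036364)
k(Z, z) = 243376/275 (k(Z, z) = 2 + (883 - 1*(-1/275)) = 2 + (883 + 1/275) = 2 + 242826/275 = 243376/275)
k(1508, f) - N(2120) = 243376/275 - 1*2120² = 243376/275 - 1*4494400 = 243376/275 - 4494400 = -1235716624/275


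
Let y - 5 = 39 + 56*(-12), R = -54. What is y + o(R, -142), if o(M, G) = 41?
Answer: -587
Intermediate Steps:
y = -628 (y = 5 + (39 + 56*(-12)) = 5 + (39 - 672) = 5 - 633 = -628)
y + o(R, -142) = -628 + 41 = -587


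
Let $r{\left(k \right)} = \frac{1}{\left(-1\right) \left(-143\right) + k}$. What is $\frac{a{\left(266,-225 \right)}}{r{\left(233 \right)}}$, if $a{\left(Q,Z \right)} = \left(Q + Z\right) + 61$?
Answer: $38352$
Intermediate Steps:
$a{\left(Q,Z \right)} = 61 + Q + Z$
$r{\left(k \right)} = \frac{1}{143 + k}$
$\frac{a{\left(266,-225 \right)}}{r{\left(233 \right)}} = \frac{61 + 266 - 225}{\frac{1}{143 + 233}} = \frac{102}{\frac{1}{376}} = 102 \frac{1}{\frac{1}{376}} = 102 \cdot 376 = 38352$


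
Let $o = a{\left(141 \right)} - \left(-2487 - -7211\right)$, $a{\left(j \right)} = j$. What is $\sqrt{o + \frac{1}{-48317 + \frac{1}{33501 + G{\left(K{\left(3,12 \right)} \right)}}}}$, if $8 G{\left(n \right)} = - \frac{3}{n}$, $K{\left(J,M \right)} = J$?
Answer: $\frac{2 i \sqrt{192124196577726290822805}}{12949294211} \approx 67.698 i$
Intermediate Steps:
$G{\left(n \right)} = - \frac{3}{8 n}$ ($G{\left(n \right)} = \frac{\left(-3\right) \frac{1}{n}}{8} = - \frac{3}{8 n}$)
$o = -4583$ ($o = 141 - \left(-2487 - -7211\right) = 141 - \left(-2487 + 7211\right) = 141 - 4724 = -4583$)
$\sqrt{o + \frac{1}{-48317 + \frac{1}{33501 + G{\left(K{\left(3,12 \right)} \right)}}}} = \sqrt{-4583 + \frac{1}{-48317 + \frac{1}{33501 - \frac{3}{8 \cdot 3}}}} = \sqrt{-4583 + \frac{1}{-48317 + \frac{1}{33501 - \frac{1}{8}}}} = \sqrt{-4583 + \frac{1}{-48317 + \frac{1}{\frac{268007}{8}}}} = \sqrt{-4583 + \frac{1}{-48317 + \frac{8}{268007}}} = \sqrt{-4583 + \frac{1}{- \frac{12949294211}{268007}}} = \sqrt{-4583 - \frac{268007}{12949294211}} = \sqrt{- \frac{59346615637020}{12949294211}} = \frac{2 i \sqrt{192124196577726290822805}}{12949294211}$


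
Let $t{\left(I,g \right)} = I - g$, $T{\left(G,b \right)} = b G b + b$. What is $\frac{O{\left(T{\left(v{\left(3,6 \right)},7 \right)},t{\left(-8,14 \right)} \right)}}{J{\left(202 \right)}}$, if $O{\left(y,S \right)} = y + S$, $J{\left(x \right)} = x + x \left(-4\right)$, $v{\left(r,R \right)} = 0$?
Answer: $\frac{5}{202} \approx 0.024752$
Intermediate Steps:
$J{\left(x \right)} = - 3 x$ ($J{\left(x \right)} = x - 4 x = - 3 x$)
$T{\left(G,b \right)} = b + G b^{2}$ ($T{\left(G,b \right)} = G b b + b = G b^{2} + b = b + G b^{2}$)
$O{\left(y,S \right)} = S + y$
$\frac{O{\left(T{\left(v{\left(3,6 \right)},7 \right)},t{\left(-8,14 \right)} \right)}}{J{\left(202 \right)}} = \frac{\left(-8 - 14\right) + 7 \left(1 + 0 \cdot 7\right)}{\left(-3\right) 202} = \frac{\left(-8 - 14\right) + 7 \left(1 + 0\right)}{-606} = \left(-22 + 7 \cdot 1\right) \left(- \frac{1}{606}\right) = \left(-22 + 7\right) \left(- \frac{1}{606}\right) = \left(-15\right) \left(- \frac{1}{606}\right) = \frac{5}{202}$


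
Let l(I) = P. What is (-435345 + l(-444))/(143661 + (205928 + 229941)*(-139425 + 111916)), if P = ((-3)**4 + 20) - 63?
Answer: 435307/11990176660 ≈ 3.6305e-5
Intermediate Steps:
P = 38 (P = (81 + 20) - 63 = 101 - 63 = 38)
l(I) = 38
(-435345 + l(-444))/(143661 + (205928 + 229941)*(-139425 + 111916)) = (-435345 + 38)/(143661 + (205928 + 229941)*(-139425 + 111916)) = -435307/(143661 + 435869*(-27509)) = -435307/(143661 - 11990320321) = -435307/(-11990176660) = -435307*(-1/11990176660) = 435307/11990176660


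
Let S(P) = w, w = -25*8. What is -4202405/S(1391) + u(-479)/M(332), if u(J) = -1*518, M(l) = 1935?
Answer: 325262003/15480 ≈ 21012.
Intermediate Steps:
w = -200
S(P) = -200
u(J) = -518
-4202405/S(1391) + u(-479)/M(332) = -4202405/(-200) - 518/1935 = -4202405*(-1/200) - 518*1/1935 = 840481/40 - 518/1935 = 325262003/15480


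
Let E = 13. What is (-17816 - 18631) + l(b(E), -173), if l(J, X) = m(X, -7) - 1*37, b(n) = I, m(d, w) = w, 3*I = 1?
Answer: -36491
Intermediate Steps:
I = 1/3 (I = (1/3)*1 = 1/3 ≈ 0.33333)
b(n) = 1/3
l(J, X) = -44 (l(J, X) = -7 - 1*37 = -7 - 37 = -44)
(-17816 - 18631) + l(b(E), -173) = (-17816 - 18631) - 44 = -36447 - 44 = -36491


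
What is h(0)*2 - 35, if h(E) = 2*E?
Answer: -35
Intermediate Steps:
h(0)*2 - 35 = (2*0)*2 - 35 = 0*2 - 35 = 0 - 35 = -35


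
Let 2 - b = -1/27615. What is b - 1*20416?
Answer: -563732609/27615 ≈ -20414.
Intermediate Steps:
b = 55231/27615 (b = 2 - (-1)/27615 = 2 - 1*(-1/27615) = 2 + 1/27615 = 55231/27615 ≈ 2.0000)
b - 1*20416 = 55231/27615 - 1*20416 = 55231/27615 - 20416 = -563732609/27615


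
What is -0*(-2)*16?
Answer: 0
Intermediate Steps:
-0*(-2)*16 = -15*0*16 = 0*16 = 0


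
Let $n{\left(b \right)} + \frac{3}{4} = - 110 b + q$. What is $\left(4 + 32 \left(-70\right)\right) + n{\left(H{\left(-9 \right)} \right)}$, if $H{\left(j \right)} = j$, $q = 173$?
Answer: $- \frac{4295}{4} \approx -1073.8$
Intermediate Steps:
$n{\left(b \right)} = \frac{689}{4} - 110 b$ ($n{\left(b \right)} = - \frac{3}{4} - \left(-173 + 110 b\right) = \frac{689}{4} - 110 b$)
$\left(4 + 32 \left(-70\right)\right) + n{\left(H{\left(-9 \right)} \right)} = \left(4 + 32 \left(-70\right)\right) + \left(\frac{689}{4} - -990\right) = \left(4 - 2240\right) + \left(\frac{689}{4} + 990\right) = -2236 + \frac{4649}{4} = - \frac{4295}{4}$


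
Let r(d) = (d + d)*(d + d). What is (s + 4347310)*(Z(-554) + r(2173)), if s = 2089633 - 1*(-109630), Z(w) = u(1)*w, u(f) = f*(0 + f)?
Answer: 123646184795826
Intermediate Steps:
u(f) = f² (u(f) = f*f = f²)
Z(w) = w (Z(w) = 1²*w = 1*w = w)
s = 2199263 (s = 2089633 + 109630 = 2199263)
r(d) = 4*d² (r(d) = (2*d)*(2*d) = 4*d²)
(s + 4347310)*(Z(-554) + r(2173)) = (2199263 + 4347310)*(-554 + 4*2173²) = 6546573*(-554 + 4*4721929) = 6546573*(-554 + 18887716) = 6546573*18887162 = 123646184795826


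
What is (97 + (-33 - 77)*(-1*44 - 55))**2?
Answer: 120714169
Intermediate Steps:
(97 + (-33 - 77)*(-1*44 - 55))**2 = (97 - 110*(-44 - 55))**2 = (97 - 110*(-99))**2 = (97 + 10890)**2 = 10987**2 = 120714169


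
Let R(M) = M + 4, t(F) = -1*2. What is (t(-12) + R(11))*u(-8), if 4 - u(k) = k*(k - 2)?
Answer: -988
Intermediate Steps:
t(F) = -2
u(k) = 4 - k*(-2 + k) (u(k) = 4 - k*(k - 2) = 4 - k*(-2 + k))
R(M) = 4 + M
(t(-12) + R(11))*u(-8) = (-2 + (4 + 11))*(4 - 1*(-8)**2 + 2*(-8)) = (-2 + 15)*(4 - 1*64 - 16) = 13*(4 - 64 - 16) = 13*(-76) = -988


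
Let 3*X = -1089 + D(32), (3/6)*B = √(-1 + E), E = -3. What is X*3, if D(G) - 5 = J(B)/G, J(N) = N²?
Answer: -2169/2 ≈ -1084.5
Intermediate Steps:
B = 4*I (B = 2*√(-1 - 3) = 2*√(-4) = 2*(2*I) = 4*I ≈ 4.0*I)
D(G) = 5 - 16/G (D(G) = 5 + (4*I)²/G = 5 - 16/G)
X = -723/2 (X = (-1089 + (5 - 16/32))/3 = (-1089 + (5 - 16*1/32))/3 = (-1089 + (5 - ½))/3 = (-1089 + 9/2)/3 = (⅓)*(-2169/2) = -723/2 ≈ -361.50)
X*3 = -723/2*3 = -2169/2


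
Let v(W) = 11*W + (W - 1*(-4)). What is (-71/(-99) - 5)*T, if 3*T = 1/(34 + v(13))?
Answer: -212/28809 ≈ -0.0073588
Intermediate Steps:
v(W) = 4 + 12*W (v(W) = 11*W + (W + 4) = 11*W + (4 + W) = 4 + 12*W)
T = 1/582 (T = 1/(3*(34 + (4 + 12*13))) = 1/(3*(34 + (4 + 156))) = 1/(3*(34 + 160)) = (⅓)/194 = (⅓)*(1/194) = 1/582 ≈ 0.0017182)
(-71/(-99) - 5)*T = (-71/(-99) - 5)*(1/582) = (-71*(-1/99) - 5)*(1/582) = (71/99 - 5)*(1/582) = -424/99*1/582 = -212/28809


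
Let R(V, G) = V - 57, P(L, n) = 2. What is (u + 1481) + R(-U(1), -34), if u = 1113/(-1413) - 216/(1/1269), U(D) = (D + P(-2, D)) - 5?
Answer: -128431709/471 ≈ -2.7268e+5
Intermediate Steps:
U(D) = -3 + D (U(D) = (D + 2) - 5 = (2 + D) - 5 = -3 + D)
R(V, G) = -57 + V
u = -129103355/471 (u = 1113*(-1/1413) - 216/1/1269 = -371/471 - 216*1269 = -371/471 - 274104 = -129103355/471 ≈ -2.7411e+5)
(u + 1481) + R(-U(1), -34) = (-129103355/471 + 1481) + (-57 - (-3 + 1)) = -128405804/471 + (-57 - 1*(-2)) = -128405804/471 + (-57 + 2) = -128405804/471 - 55 = -128431709/471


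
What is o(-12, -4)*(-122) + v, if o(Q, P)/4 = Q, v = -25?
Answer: 5831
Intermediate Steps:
o(Q, P) = 4*Q
o(-12, -4)*(-122) + v = (4*(-12))*(-122) - 25 = -48*(-122) - 25 = 5856 - 25 = 5831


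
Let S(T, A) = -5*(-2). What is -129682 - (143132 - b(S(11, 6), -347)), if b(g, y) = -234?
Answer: -273048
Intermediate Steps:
S(T, A) = 10
-129682 - (143132 - b(S(11, 6), -347)) = -129682 - (143132 - 1*(-234)) = -129682 - (143132 + 234) = -129682 - 1*143366 = -129682 - 143366 = -273048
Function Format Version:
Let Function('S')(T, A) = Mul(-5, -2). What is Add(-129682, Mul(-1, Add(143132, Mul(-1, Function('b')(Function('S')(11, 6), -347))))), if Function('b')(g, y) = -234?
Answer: -273048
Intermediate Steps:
Function('S')(T, A) = 10
Add(-129682, Mul(-1, Add(143132, Mul(-1, Function('b')(Function('S')(11, 6), -347))))) = Add(-129682, Mul(-1, Add(143132, Mul(-1, -234)))) = Add(-129682, Mul(-1, Add(143132, 234))) = Add(-129682, Mul(-1, 143366)) = Add(-129682, -143366) = -273048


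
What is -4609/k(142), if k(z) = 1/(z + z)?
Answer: -1308956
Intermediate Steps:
k(z) = 1/(2*z)
-4609/k(142) = -4609/((½)/142) = -4609/((½)*(1/142)) = -4609/1/284 = -4609*284 = -1308956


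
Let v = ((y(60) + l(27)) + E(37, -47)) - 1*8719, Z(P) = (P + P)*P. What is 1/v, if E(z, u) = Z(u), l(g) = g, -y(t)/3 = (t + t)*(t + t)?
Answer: -1/47474 ≈ -2.1064e-5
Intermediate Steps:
y(t) = -12*t² (y(t) = -3*(t + t)*(t + t) = -3*2*t*2*t = -12*t²)
Z(P) = 2*P² (Z(P) = (2*P)*P = 2*P²)
E(z, u) = 2*u²
v = -47474 (v = ((-12*60² + 27) + 2*(-47)²) - 1*8719 = ((-12*3600 + 27) + 2*2209) - 8719 = ((-43200 + 27) + 4418) - 8719 = (-43173 + 4418) - 8719 = -38755 - 8719 = -47474)
1/v = 1/(-47474) = -1/47474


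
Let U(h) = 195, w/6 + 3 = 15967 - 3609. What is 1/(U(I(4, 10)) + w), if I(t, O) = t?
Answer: 1/74325 ≈ 1.3454e-5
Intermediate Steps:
w = 74130 (w = -18 + 6*(15967 - 3609) = -18 + 6*12358 = -18 + 74148 = 74130)
1/(U(I(4, 10)) + w) = 1/(195 + 74130) = 1/74325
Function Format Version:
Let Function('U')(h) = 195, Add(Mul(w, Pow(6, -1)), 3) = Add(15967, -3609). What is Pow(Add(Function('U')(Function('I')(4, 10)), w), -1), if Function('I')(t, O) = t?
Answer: Rational(1, 74325) ≈ 1.3454e-5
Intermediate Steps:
w = 74130 (w = Add(-18, Mul(6, Add(15967, -3609))) = Add(-18, Mul(6, 12358)) = Add(-18, 74148) = 74130)
Pow(Add(Function('U')(Function('I')(4, 10)), w), -1) = Pow(Add(195, 74130), -1) = Pow(74325, -1) = Rational(1, 74325)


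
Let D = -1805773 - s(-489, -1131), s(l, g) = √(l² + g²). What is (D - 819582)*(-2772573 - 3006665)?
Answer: 15172551379490 + 17337714*√168698 ≈ 1.5180e+13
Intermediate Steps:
s(l, g) = √(g² + l²)
D = -1805773 - 3*√168698 (D = -1805773 - √((-1131)² + (-489)²) = -1805773 - √(1279161 + 239121) = -1805773 - √1518282 = -1805773 - 3*√168698 ≈ -1.8070e+6)
(D - 819582)*(-2772573 - 3006665) = ((-1805773 - 3*√168698) - 819582)*(-2772573 - 3006665) = (-2625355 - 3*√168698)*(-5779238) = 15172551379490 + 17337714*√168698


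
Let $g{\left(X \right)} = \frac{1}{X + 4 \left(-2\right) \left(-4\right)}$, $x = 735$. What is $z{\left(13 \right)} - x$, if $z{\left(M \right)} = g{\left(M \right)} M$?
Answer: $- \frac{33062}{45} \approx -734.71$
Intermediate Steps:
$g{\left(X \right)} = \frac{1}{32 + X}$ ($g{\left(X \right)} = \frac{1}{X - -32} = \frac{1}{X + 32} = \frac{1}{32 + X}$)
$z{\left(M \right)} = \frac{M}{32 + M}$
$z{\left(13 \right)} - x = \frac{13}{32 + 13} - 735 = \frac{13}{45} - 735 = - \frac{33062}{45}$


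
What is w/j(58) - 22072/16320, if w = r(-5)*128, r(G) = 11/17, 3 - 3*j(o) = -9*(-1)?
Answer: -87239/2040 ≈ -42.764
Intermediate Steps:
j(o) = -2 (j(o) = 1 - (-3)*(-1) = 1 - ⅓*9 = 1 - 3 = -2)
r(G) = 11/17 (r(G) = 11*(1/17) = 11/17)
w = 1408/17 (w = (11/17)*128 = 1408/17 ≈ 82.823)
w/j(58) - 22072/16320 = (1408/17)/(-2) - 22072/16320 = (1408/17)*(-½) - 22072*1/16320 = -704/17 - 2759/2040 = -87239/2040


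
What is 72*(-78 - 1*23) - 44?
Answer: -7316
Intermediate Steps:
72*(-78 - 1*23) - 44 = 72*(-78 - 23) - 44 = 72*(-101) - 44 = -7272 - 44 = -7316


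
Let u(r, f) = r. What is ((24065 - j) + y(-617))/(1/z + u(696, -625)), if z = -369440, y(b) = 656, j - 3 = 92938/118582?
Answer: 541417448787360/15245509000549 ≈ 35.513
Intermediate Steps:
j = 224342/59291 (j = 3 + 92938/118582 = 3 + 92938*(1/118582) = 3 + 46469/59291 = 224342/59291 ≈ 3.7837)
((24065 - j) + y(-617))/(1/z + u(696, -625)) = ((24065 - 1*224342/59291) + 656)/(1/(-369440) + 696) = ((24065 - 224342/59291) + 656)/(-1/369440 + 696) = (1426613573/59291 + 656)/(257130239/369440) = (1465508469/59291)*(369440/257130239) = 541417448787360/15245509000549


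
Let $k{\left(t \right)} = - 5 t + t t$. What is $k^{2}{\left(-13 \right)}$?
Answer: $54756$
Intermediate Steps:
$k{\left(t \right)} = t^{2} - 5 t$ ($k{\left(t \right)} = - 5 t + t^{2} = t^{2} - 5 t$)
$k^{2}{\left(-13 \right)} = \left(- 13 \left(-5 - 13\right)\right)^{2} = \left(\left(-13\right) \left(-18\right)\right)^{2} = 234^{2} = 54756$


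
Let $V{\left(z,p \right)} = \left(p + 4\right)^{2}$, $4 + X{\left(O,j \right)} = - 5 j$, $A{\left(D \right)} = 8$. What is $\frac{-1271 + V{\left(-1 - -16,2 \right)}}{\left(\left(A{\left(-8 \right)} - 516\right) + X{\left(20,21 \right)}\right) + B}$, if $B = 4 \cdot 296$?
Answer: $- \frac{1235}{567} \approx -2.1781$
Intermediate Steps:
$X{\left(O,j \right)} = -4 - 5 j$
$B = 1184$
$V{\left(z,p \right)} = \left(4 + p\right)^{2}$
$\frac{-1271 + V{\left(-1 - -16,2 \right)}}{\left(\left(A{\left(-8 \right)} - 516\right) + X{\left(20,21 \right)}\right) + B} = \frac{-1271 + \left(4 + 2\right)^{2}}{\left(\left(8 - 516\right) - 109\right) + 1184} = \frac{-1271 + 6^{2}}{\left(-508 - 109\right) + 1184} = \frac{-1271 + 36}{\left(-508 - 109\right) + 1184} = - \frac{1235}{-617 + 1184} = - \frac{1235}{567}$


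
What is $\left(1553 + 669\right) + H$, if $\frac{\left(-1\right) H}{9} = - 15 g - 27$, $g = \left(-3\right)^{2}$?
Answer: $3680$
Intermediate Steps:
$g = 9$
$H = 1458$ ($H = - 9 \left(\left(-15\right) 9 - 27\right) = - 9 \left(-135 - 27\right) = \left(-9\right) \left(-162\right) = 1458$)
$\left(1553 + 669\right) + H = \left(1553 + 669\right) + 1458 = 2222 + 1458 = 3680$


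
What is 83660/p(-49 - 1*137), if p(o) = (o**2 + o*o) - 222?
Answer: 8366/6897 ≈ 1.2130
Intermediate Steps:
p(o) = -222 + 2*o**2 (p(o) = (o**2 + o**2) - 222 = 2*o**2 - 222 = -222 + 2*o**2)
83660/p(-49 - 1*137) = 83660/(-222 + 2*(-49 - 1*137)**2) = 83660/(-222 + 2*(-49 - 137)**2) = 83660/(-222 + 2*(-186)**2) = 83660/(-222 + 2*34596) = 83660/(-222 + 69192) = 83660/68970 = 83660*(1/68970) = 8366/6897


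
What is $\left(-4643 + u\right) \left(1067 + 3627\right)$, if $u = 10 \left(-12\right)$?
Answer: $-22357522$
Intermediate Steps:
$u = -120$
$\left(-4643 + u\right) \left(1067 + 3627\right) = \left(-4643 - 120\right) \left(1067 + 3627\right) = \left(-4763\right) 4694 = -22357522$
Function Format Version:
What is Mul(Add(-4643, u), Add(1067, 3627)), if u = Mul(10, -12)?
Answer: -22357522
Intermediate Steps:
u = -120
Mul(Add(-4643, u), Add(1067, 3627)) = Mul(Add(-4643, -120), Add(1067, 3627)) = Mul(-4763, 4694) = -22357522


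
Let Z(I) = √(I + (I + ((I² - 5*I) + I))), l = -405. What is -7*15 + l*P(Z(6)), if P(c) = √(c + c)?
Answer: -105 - 810*6^(¼) ≈ -1372.7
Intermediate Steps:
Z(I) = √(I² - 2*I) (Z(I) = √(I + (I + (I² - 4*I))) = √(I + (I² - 3*I)) = √(I² - 2*I))
P(c) = √2*√c (P(c) = √(2*c) = √2*√c)
-7*15 + l*P(Z(6)) = -7*15 - 405*√2*√(√(6*(-2 + 6))) = -105 - 405*√2*√(√(6*4)) = -105 - 405*√2*√(√24) = -105 - 405*√2*√(2*√6) = -105 - 405*√2*2^(¾)*3^(¼) = -105 - 810*6^(¼)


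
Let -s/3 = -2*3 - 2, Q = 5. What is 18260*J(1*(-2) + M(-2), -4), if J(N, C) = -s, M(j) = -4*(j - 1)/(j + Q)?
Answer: -438240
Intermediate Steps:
s = 24 (s = -3*(-2*3 - 2) = -3*(-6 - 2) = -3*(-8) = 24)
M(j) = -4*(-1 + j)/(5 + j) (M(j) = -4*(j - 1)/(j + 5) = -4*(-1 + j)/(5 + j))
J(N, C) = -24 (J(N, C) = -1*24 = -24)
18260*J(1*(-2) + M(-2), -4) = 18260*(-24) = -438240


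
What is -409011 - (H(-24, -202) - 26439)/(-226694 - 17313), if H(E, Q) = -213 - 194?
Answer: -99801573923/244007 ≈ -4.0901e+5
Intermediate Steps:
H(E, Q) = -407
-409011 - (H(-24, -202) - 26439)/(-226694 - 17313) = -409011 - (-407 - 26439)/(-226694 - 17313) = -409011 - (-26846)/(-244007) = -409011 - (-26846)*(-1)/244007 = -409011 - 1*26846/244007 = -409011 - 26846/244007 = -99801573923/244007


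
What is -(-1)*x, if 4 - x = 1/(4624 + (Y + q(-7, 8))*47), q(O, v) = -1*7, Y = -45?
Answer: 8719/2180 ≈ 3.9995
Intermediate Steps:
q(O, v) = -7
x = 8719/2180 (x = 4 - 1/(4624 + (-45 - 7)*47) = 4 - 1/(4624 - 52*47) = 4 - 1/(4624 - 2444) = 4 - 1/2180 = 8719/2180 ≈ 3.9995)
-(-1)*x = -(-1)*8719/2180 = -1*(-8719/2180) = 8719/2180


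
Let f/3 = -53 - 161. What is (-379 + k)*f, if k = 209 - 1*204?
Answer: 240108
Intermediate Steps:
k = 5 (k = 209 - 204 = 5)
f = -642 (f = 3*(-53 - 161) = 3*(-214) = -642)
(-379 + k)*f = (-379 + 5)*(-642) = -374*(-642) = 240108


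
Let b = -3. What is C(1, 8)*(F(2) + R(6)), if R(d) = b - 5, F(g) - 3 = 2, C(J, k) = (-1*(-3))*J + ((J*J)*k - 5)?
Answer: -18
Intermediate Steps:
C(J, k) = -5 + 3*J + k*J² (C(J, k) = 3*J + (J²*k - 5) = 3*J + (k*J² - 5) = 3*J + (-5 + k*J²) = -5 + 3*J + k*J²)
F(g) = 5 (F(g) = 3 + 2 = 5)
R(d) = -8 (R(d) = -3 - 5 = -8)
C(1, 8)*(F(2) + R(6)) = (-5 + 3*1 + 8*1²)*(5 - 8) = (-5 + 3 + 8*1)*(-3) = (-5 + 3 + 8)*(-3) = 6*(-3) = -18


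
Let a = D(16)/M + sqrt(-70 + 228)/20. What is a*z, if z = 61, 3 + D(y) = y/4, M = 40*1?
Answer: 61/40 + 61*sqrt(158)/20 ≈ 39.863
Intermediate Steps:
M = 40
D(y) = -3 + y/4
a = 1/40 + sqrt(158)/20 (a = (-3 + (1/4)*16)/40 + sqrt(-70 + 228)/20 = (-3 + 4)*(1/40) + sqrt(158)*(1/20) = 1*(1/40) + sqrt(158)/20 = 1/40 + sqrt(158)/20 ≈ 0.65349)
a*z = (1/40 + sqrt(158)/20)*61 = 61/40 + 61*sqrt(158)/20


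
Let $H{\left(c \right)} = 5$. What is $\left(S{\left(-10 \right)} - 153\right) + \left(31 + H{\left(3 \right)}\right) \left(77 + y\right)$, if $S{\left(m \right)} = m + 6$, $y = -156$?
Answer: $-3001$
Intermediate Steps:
$S{\left(m \right)} = 6 + m$
$\left(S{\left(-10 \right)} - 153\right) + \left(31 + H{\left(3 \right)}\right) \left(77 + y\right) = \left(\left(6 - 10\right) - 153\right) + \left(31 + 5\right) \left(77 - 156\right) = \left(-4 - 153\right) + 36 \left(-79\right) = -157 - 2844 = -3001$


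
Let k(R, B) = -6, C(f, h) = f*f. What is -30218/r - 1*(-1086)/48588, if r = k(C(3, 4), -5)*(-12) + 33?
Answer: -244686359/850290 ≈ -287.77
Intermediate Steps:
C(f, h) = f**2
r = 105 (r = -6*(-12) + 33 = 72 + 33 = 105)
-30218/r - 1*(-1086)/48588 = -30218/105 - 1*(-1086)/48588 = -30218*1/105 + 1086*(1/48588) = -30218/105 + 181/8098 = -244686359/850290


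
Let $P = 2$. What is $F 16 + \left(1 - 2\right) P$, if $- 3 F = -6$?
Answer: $30$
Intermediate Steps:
$F = 2$ ($F = \left(- \frac{1}{3}\right) \left(-6\right) = 2$)
$F 16 + \left(1 - 2\right) P = 2 \cdot 16 + \left(1 - 2\right) 2 = 32 - 2 = 30$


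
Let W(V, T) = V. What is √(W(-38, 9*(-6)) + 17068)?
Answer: √17030 ≈ 130.50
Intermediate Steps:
√(W(-38, 9*(-6)) + 17068) = √(-38 + 17068) = √17030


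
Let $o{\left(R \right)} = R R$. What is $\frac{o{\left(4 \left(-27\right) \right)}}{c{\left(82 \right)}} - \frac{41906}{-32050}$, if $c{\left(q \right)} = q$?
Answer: $\frac{94316873}{657025} \approx 143.55$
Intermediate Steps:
$o{\left(R \right)} = R^{2}$
$\frac{o{\left(4 \left(-27\right) \right)}}{c{\left(82 \right)}} - \frac{41906}{-32050} = \frac{\left(4 \left(-27\right)\right)^{2}}{82} - \frac{41906}{-32050} = \left(-108\right)^{2} \cdot \frac{1}{82} - - \frac{20953}{16025} = 11664 \cdot \frac{1}{82} + \frac{20953}{16025} = \frac{5832}{41} + \frac{20953}{16025} = \frac{94316873}{657025}$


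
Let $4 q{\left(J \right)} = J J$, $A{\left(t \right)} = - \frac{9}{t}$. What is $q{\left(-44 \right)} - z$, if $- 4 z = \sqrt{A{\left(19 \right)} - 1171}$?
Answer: $484 + \frac{i \sqrt{422902}}{76} \approx 484.0 + 8.5567 i$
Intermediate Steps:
$q{\left(J \right)} = \frac{J^{2}}{4}$ ($q{\left(J \right)} = \frac{J J}{4} = \frac{J^{2}}{4}$)
$z = - \frac{i \sqrt{422902}}{76}$ ($z = - \frac{\sqrt{- \frac{9}{19} - 1171}}{4} = - \frac{\sqrt{- \frac{22258}{19}}}{4} = - \frac{\frac{1}{19} i \sqrt{422902}}{4} = - \frac{i \sqrt{422902}}{76} \approx - 8.5567 i$)
$q{\left(-44 \right)} - z = \frac{\left(-44\right)^{2}}{4} - - \frac{i \sqrt{422902}}{76} = \frac{1}{4} \cdot 1936 + \frac{i \sqrt{422902}}{76} = 484 + \frac{i \sqrt{422902}}{76}$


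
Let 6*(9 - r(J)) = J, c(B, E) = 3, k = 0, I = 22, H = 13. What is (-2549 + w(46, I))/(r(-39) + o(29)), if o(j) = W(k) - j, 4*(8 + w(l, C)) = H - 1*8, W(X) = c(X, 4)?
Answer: 10223/42 ≈ 243.40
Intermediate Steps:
W(X) = 3
w(l, C) = -27/4 (w(l, C) = -8 + (13 - 1*8)/4 = -8 + (13 - 8)/4 = -8 + (¼)*5 = -8 + 5/4 = -27/4)
o(j) = 3 - j
r(J) = 9 - J/6
(-2549 + w(46, I))/(r(-39) + o(29)) = (-2549 - 27/4)/((9 - ⅙*(-39)) + (3 - 1*29)) = -10223/(4*((9 + 13/2) + (3 - 29))) = -10223/(4*(31/2 - 26)) = -10223/(4*(-21/2)) = -10223/4*(-2/21) = 10223/42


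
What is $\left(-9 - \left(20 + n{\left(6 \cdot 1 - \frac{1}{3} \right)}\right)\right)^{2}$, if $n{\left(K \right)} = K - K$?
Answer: $841$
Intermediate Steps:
$n{\left(K \right)} = 0$
$\left(-9 - \left(20 + n{\left(6 \cdot 1 - \frac{1}{3} \right)}\right)\right)^{2} = \left(-9 - 20\right)^{2} = \left(-29\right)^{2} = 841$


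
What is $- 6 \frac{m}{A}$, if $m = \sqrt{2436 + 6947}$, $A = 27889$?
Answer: $- \frac{6 \sqrt{9383}}{27889} \approx -0.02084$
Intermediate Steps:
$m = \sqrt{9383} \approx 96.866$
$- 6 \frac{m}{A} = - 6 \frac{\sqrt{9383}}{27889} = - \frac{6 \sqrt{9383}}{27889}$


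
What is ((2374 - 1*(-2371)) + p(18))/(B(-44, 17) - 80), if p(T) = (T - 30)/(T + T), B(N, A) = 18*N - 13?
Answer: -14234/2655 ≈ -5.3612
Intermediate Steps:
B(N, A) = -13 + 18*N
p(T) = (-30 + T)/(2*T) (p(T) = (-30 + T)/((2*T)) = (-30 + T)*(1/(2*T)) = (-30 + T)/(2*T))
((2374 - 1*(-2371)) + p(18))/(B(-44, 17) - 80) = ((2374 - 1*(-2371)) + (½)*(-30 + 18)/18)/((-13 + 18*(-44)) - 80) = ((2374 + 2371) + (½)*(1/18)*(-12))/((-13 - 792) - 80) = (4745 - ⅓)/(-805 - 80) = (14234/3)/(-885) = (14234/3)*(-1/885) = -14234/2655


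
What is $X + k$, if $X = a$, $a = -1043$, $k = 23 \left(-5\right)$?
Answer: $-1158$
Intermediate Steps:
$k = -115$
$X = -1043$
$X + k = -1043 - 115 = -1158$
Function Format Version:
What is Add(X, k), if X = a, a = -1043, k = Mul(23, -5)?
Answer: -1158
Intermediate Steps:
k = -115
X = -1043
Add(X, k) = Add(-1043, -115) = -1158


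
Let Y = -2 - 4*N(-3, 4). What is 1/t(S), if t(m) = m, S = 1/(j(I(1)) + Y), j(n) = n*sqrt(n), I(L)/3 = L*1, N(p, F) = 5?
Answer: -22 + 3*sqrt(3) ≈ -16.804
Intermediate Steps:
I(L) = 3*L (I(L) = 3*(L*1) = 3*L)
j(n) = n**(3/2)
Y = -22 (Y = -2 - 4*5 = -2 - 20 = -22)
S = 1/(-22 + 3*sqrt(3)) (S = 1/((3*1)**(3/2) - 22) = 1/(3**(3/2) - 22) = 1/(3*sqrt(3) - 22) = 1/(-22 + 3*sqrt(3)) ≈ -0.059510)
1/t(S) = 1/(-22/457 - 3*sqrt(3)/457)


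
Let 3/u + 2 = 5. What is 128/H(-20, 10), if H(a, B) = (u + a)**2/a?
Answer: -2560/361 ≈ -7.0914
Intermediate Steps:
u = 1 (u = 3/(-2 + 5) = 3/3 = 3*(1/3) = 1)
H(a, B) = (1 + a)**2/a
128/H(-20, 10) = 128/(((1 - 20)**2/(-20))) = 128/((-1/20*(-19)**2)) = 128/((-1/20*361)) = 128/(-361/20) = 128*(-20/361) = -2560/361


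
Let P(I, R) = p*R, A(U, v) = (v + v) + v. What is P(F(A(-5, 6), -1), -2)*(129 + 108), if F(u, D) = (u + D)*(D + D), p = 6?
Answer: -2844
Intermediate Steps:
A(U, v) = 3*v (A(U, v) = 2*v + v = 3*v)
F(u, D) = 2*D*(D + u) (F(u, D) = (D + u)*(2*D) = 2*D*(D + u))
P(I, R) = 6*R
P(F(A(-5, 6), -1), -2)*(129 + 108) = (6*(-2))*(129 + 108) = -12*237 = -2844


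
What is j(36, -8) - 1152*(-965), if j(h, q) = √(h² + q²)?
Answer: 1111680 + 4*√85 ≈ 1.1117e+6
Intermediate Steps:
j(36, -8) - 1152*(-965) = √(36² + (-8)²) - 1152*(-965) = √(1296 + 64) + 1111680 = √1360 + 1111680 = 4*√85 + 1111680 = 1111680 + 4*√85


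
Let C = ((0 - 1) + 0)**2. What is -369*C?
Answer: -369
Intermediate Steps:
C = 1 (C = (-1 + 0)**2 = (-1)**2 = 1)
-369*C = -369*1 = -369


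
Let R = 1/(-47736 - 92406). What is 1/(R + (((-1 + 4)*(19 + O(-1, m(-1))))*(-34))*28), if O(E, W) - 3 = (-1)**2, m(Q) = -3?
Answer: -140142/9205647697 ≈ -1.5223e-5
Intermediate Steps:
O(E, W) = 4 (O(E, W) = 3 + (-1)**2 = 3 + 1 = 4)
R = -1/140142 (R = 1/(-140142) = -1/140142 ≈ -7.1356e-6)
1/(R + (((-1 + 4)*(19 + O(-1, m(-1))))*(-34))*28) = 1/(-1/140142 + (((-1 + 4)*(19 + 4))*(-34))*28) = 1/(-1/140142 + ((3*23)*(-34))*28) = 1/(-1/140142 + (69*(-34))*28) = 1/(-1/140142 - 2346*28) = 1/(-1/140142 - 65688) = 1/(-9205647697/140142) = -140142/9205647697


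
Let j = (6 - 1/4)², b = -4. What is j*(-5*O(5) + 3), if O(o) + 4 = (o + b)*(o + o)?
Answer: -14283/16 ≈ -892.69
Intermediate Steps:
O(o) = -4 + 2*o*(-4 + o) (O(o) = -4 + (o - 4)*(o + o) = -4 + (-4 + o)*(2*o) = -4 + 2*o*(-4 + o))
j = 529/16 (j = (6 - 1*¼)² = (6 - ¼)² = (23/4)² = 529/16 ≈ 33.063)
j*(-5*O(5) + 3) = 529*(-5*(-4 - 8*5 + 2*5²) + 3)/16 = 529*(-5*(-4 - 40 + 2*25) + 3)/16 = 529*(-5*(-4 - 40 + 50) + 3)/16 = 529*(-5*6 + 3)/16 = 529*(-30 + 3)/16 = (529/16)*(-27) = -14283/16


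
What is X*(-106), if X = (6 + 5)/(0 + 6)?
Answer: -583/3 ≈ -194.33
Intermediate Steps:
X = 11/6 ≈ 1.8333
X*(-106) = (11/6)*(-106) = -583/3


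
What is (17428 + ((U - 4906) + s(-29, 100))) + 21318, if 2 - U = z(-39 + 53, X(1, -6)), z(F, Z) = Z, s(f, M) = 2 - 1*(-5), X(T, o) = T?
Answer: 33848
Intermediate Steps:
s(f, M) = 7 (s(f, M) = 2 + 5 = 7)
U = 1 (U = 2 - 1*1 = 2 - 1 = 1)
(17428 + ((U - 4906) + s(-29, 100))) + 21318 = (17428 + ((1 - 4906) + 7)) + 21318 = (17428 + (-4905 + 7)) + 21318 = (17428 - 4898) + 21318 = 12530 + 21318 = 33848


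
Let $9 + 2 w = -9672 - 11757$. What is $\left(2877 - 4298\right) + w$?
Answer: $-12140$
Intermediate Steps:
$w = -10719$ ($w = - \frac{9}{2} + \frac{-9672 - 11757}{2} = - \frac{9}{2} + \frac{1}{2} \left(-21429\right) = - \frac{9}{2} - \frac{21429}{2} = -10719$)
$\left(2877 - 4298\right) + w = \left(2877 - 4298\right) - 10719 = -1421 - 10719 = -12140$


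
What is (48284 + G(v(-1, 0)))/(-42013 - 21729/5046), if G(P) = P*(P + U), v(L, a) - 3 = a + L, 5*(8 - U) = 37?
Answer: -135370724/117788515 ≈ -1.1493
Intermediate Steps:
U = ⅗ (U = 8 - ⅕*37 = 8 - 37/5 = ⅗ ≈ 0.60000)
v(L, a) = 3 + L + a (v(L, a) = 3 + (a + L) = 3 + (L + a) = 3 + L + a)
G(P) = P*(⅗ + P) (G(P) = P*(P + ⅗) = P*(⅗ + P))
(48284 + G(v(-1, 0)))/(-42013 - 21729/5046) = (48284 + (3 - 1 + 0)*(3 + 5*(3 - 1 + 0))/5)/(-42013 - 21729/5046) = (48284 + (⅕)*2*(3 + 5*2))/(-42013 - 21729*1/5046) = (48284 + (⅕)*2*(3 + 10))/(-42013 - 7243/1682) = (48284 + (⅕)*2*13)/(-70673109/1682) = (48284 + 26/5)*(-1682/70673109) = (241446/5)*(-1682/70673109) = -135370724/117788515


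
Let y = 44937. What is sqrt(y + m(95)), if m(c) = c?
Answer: 2*sqrt(11258) ≈ 212.21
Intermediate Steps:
sqrt(y + m(95)) = sqrt(44937 + 95) = sqrt(45032) = 2*sqrt(11258)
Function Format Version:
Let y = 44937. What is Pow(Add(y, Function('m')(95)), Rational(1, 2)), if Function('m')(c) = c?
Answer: Mul(2, Pow(11258, Rational(1, 2))) ≈ 212.21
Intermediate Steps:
Pow(Add(y, Function('m')(95)), Rational(1, 2)) = Pow(Add(44937, 95), Rational(1, 2)) = Pow(45032, Rational(1, 2)) = Mul(2, Pow(11258, Rational(1, 2)))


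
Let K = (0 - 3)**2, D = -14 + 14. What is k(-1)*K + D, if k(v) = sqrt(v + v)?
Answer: 9*I*sqrt(2) ≈ 12.728*I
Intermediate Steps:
k(v) = sqrt(2)*sqrt(v) (k(v) = sqrt(2*v) = sqrt(2)*sqrt(v))
D = 0
K = 9 (K = (-3)**2 = 9)
k(-1)*K + D = (sqrt(2)*sqrt(-1))*9 + 0 = (sqrt(2)*I)*9 + 0 = (I*sqrt(2))*9 + 0 = 9*I*sqrt(2) + 0 = 9*I*sqrt(2)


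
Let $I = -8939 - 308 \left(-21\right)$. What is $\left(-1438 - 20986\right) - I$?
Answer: $-19953$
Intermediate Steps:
$I = -2471$ ($I = -8939 - -6468 = -8939 + 6468 = -2471$)
$\left(-1438 - 20986\right) - I = \left(-1438 - 20986\right) - -2471 = \left(-1438 - 20986\right) + 2471 = -22424 + 2471 = -19953$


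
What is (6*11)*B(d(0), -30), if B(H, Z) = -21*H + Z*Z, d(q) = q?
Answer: 59400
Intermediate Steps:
B(H, Z) = Z² - 21*H (B(H, Z) = -21*H + Z² = Z² - 21*H)
(6*11)*B(d(0), -30) = (6*11)*((-30)² - 21*0) = 66*(900 + 0) = 66*900 = 59400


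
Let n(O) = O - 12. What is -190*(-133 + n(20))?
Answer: 23750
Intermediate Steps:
n(O) = -12 + O
-190*(-133 + n(20)) = -190*(-133 + (-12 + 20)) = -190*(-133 + 8) = -190*(-125) = 23750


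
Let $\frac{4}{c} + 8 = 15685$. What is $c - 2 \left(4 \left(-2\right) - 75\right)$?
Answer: $\frac{2602386}{15677} \approx 166.0$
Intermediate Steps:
$c = \frac{4}{15677}$ ($c = \frac{4}{-8 + 15685} = \frac{4}{15677} \approx 0.00025515$)
$c - 2 \left(4 \left(-2\right) - 75\right) = \frac{4}{15677} - 2 \left(4 \left(-2\right) - 75\right) = \frac{4}{15677} - 2 \left(-8 - 75\right) = \frac{4}{15677} - -166 = \frac{4}{15677} + 166 = \frac{2602386}{15677}$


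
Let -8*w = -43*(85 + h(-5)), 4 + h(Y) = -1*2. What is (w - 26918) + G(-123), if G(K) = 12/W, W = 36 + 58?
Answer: -9961461/376 ≈ -26493.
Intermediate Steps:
W = 94
h(Y) = -6 (h(Y) = -4 - 1*2 = -4 - 2 = -6)
G(K) = 6/47 (G(K) = 12/94 = 12*(1/94) = 6/47)
w = 3397/8 (w = -(-43)*(85 - 6)/8 = -(-43)*79/8 = -⅛*(-3397) = 3397/8 ≈ 424.63)
(w - 26918) + G(-123) = (3397/8 - 26918) + 6/47 = -211947/8 + 6/47 = -9961461/376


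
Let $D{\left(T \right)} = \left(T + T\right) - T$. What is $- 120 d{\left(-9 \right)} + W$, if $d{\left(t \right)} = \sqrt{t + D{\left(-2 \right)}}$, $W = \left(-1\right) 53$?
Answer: $-53 - 120 i \sqrt{11} \approx -53.0 - 398.0 i$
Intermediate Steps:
$D{\left(T \right)} = T$ ($D{\left(T \right)} = 2 T - T = T$)
$W = -53$
$d{\left(t \right)} = \sqrt{-2 + t}$ ($d{\left(t \right)} = \sqrt{t - 2} = \sqrt{-2 + t}$)
$- 120 d{\left(-9 \right)} + W = - 120 \sqrt{-2 - 9} - 53 = - 120 \sqrt{-11} - 53 = - 120 i \sqrt{11} - 53 = -53 - 120 i \sqrt{11}$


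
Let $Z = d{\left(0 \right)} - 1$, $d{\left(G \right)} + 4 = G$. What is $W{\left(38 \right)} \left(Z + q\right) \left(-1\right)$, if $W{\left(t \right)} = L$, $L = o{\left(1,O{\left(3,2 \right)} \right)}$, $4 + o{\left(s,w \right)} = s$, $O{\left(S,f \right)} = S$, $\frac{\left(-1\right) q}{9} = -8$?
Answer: $201$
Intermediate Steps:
$q = 72$ ($q = \left(-9\right) \left(-8\right) = 72$)
$d{\left(G \right)} = -4 + G$
$o{\left(s,w \right)} = -4 + s$
$L = -3$ ($L = -4 + 1 = -3$)
$Z = -5$ ($Z = \left(-4 + 0\right) - 1 = -4 - 1 = -5$)
$W{\left(t \right)} = -3$
$W{\left(38 \right)} \left(Z + q\right) \left(-1\right) = - 3 \left(-5 + 72\right) \left(-1\right) = - 3 \cdot 67 \left(-1\right) = \left(-3\right) \left(-67\right) = 201$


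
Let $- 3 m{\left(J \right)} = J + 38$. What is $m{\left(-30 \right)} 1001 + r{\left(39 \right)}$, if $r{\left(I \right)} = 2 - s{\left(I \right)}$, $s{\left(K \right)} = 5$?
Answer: $- \frac{8017}{3} \approx -2672.3$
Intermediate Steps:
$m{\left(J \right)} = - \frac{38}{3} - \frac{J}{3}$ ($m{\left(J \right)} = - \frac{J + 38}{3} = - \frac{38 + J}{3} = - \frac{38}{3} - \frac{J}{3}$)
$r{\left(I \right)} = -3$ ($r{\left(I \right)} = 2 - 5 = -3$)
$m{\left(-30 \right)} 1001 + r{\left(39 \right)} = \left(- \frac{38}{3} - -10\right) 1001 - 3 = \left(- \frac{38}{3} + 10\right) 1001 - 3 = \left(- \frac{8}{3}\right) 1001 - 3 = - \frac{8008}{3} - 3 = - \frac{8017}{3}$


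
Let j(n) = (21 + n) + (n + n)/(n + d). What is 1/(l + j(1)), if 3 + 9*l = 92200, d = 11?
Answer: 18/184793 ≈ 9.7406e-5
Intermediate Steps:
l = 92197/9 (l = -⅓ + (⅑)*92200 = -⅓ + 92200/9 = 92197/9 ≈ 10244.)
j(n) = 21 + n + 2*n/(11 + n) (j(n) = (21 + n) + (n + n)/(n + 11) = (21 + n) + (2*n)/(11 + n) = (21 + n) + 2*n/(11 + n) = 21 + n + 2*n/(11 + n))
1/(l + j(1)) = 1/(92197/9 + (231 + 1² + 34*1)/(11 + 1)) = 1/(92197/9 + (231 + 1 + 34)/12) = 1/(92197/9 + (1/12)*266) = 1/(92197/9 + 133/6) = 1/(184793/18) = 18/184793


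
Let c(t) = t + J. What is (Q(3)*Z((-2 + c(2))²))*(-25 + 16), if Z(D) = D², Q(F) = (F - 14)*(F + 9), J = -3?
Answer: 96228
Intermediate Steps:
c(t) = -3 + t (c(t) = t - 3 = -3 + t)
Q(F) = (-14 + F)*(9 + F)
(Q(3)*Z((-2 + c(2))²))*(-25 + 16) = ((-126 + 3² - 5*3)*((-2 + (-3 + 2))²)²)*(-25 + 16) = ((-126 + 9 - 15)*((-2 - 1)²)²)*(-9) = -132*((-3)²)²*(-9) = -132*9²*(-9) = -132*81*(-9) = -10692*(-9) = 96228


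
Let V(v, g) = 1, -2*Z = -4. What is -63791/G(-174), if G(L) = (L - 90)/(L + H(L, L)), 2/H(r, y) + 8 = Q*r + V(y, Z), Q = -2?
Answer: -946211903/22506 ≈ -42043.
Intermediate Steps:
Z = 2 (Z = -½*(-4) = 2)
H(r, y) = 2/(-7 - 2*r) (H(r, y) = 2/(-8 + (-2*r + 1)) = 2/(-8 + (1 - 2*r)) = 2/(-7 - 2*r))
G(L) = (-90 + L)/(L - 2/(7 + 2*L)) (G(L) = (L - 90)/(L - 2/(7 + 2*L)) = (-90 + L)/(L - 2/(7 + 2*L)))
-63791/G(-174) = -63791*(-2 - 174*(7 + 2*(-174)))/((-90 - 174)*(7 + 2*(-174))) = -63791*(-(-2 - 174*(7 - 348))/(264*(7 - 348))) = -63791/(-264*(-341)/(-2 - 174*(-341))) = -63791/(-264*(-341)/(-2 + 59334)) = -63791/(-264*(-341)/59332) = -63791/((1/59332)*(-264)*(-341)) = -63791/22506/14833 = -63791*14833/22506 = -946211903/22506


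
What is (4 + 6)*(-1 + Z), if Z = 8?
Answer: 70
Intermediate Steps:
(4 + 6)*(-1 + Z) = (4 + 6)*(-1 + 8) = 10*7 = 70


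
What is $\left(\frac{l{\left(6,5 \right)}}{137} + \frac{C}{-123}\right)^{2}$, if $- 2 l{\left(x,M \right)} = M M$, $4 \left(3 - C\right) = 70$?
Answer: $\frac{201601}{283956201} \approx 0.00070997$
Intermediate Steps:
$C = - \frac{29}{2}$ ($C = 3 - \frac{35}{2} = - \frac{29}{2} \approx -14.5$)
$l{\left(x,M \right)} = - \frac{M^{2}}{2}$ ($l{\left(x,M \right)} = - \frac{M M}{2} = - \frac{M^{2}}{2}$)
$\left(\frac{l{\left(6,5 \right)}}{137} + \frac{C}{-123}\right)^{2} = \left(\frac{\left(- \frac{1}{2}\right) 5^{2}}{137} - \frac{29}{2 \left(-123\right)}\right)^{2} = \left(\left(- \frac{1}{2}\right) 25 \cdot \frac{1}{137} - - \frac{29}{246}\right)^{2} = \left(\left(- \frac{25}{2}\right) \frac{1}{137} + \frac{29}{246}\right)^{2} = \left(- \frac{25}{274} + \frac{29}{246}\right)^{2} = \left(\frac{449}{16851}\right)^{2} = \frac{201601}{283956201}$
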